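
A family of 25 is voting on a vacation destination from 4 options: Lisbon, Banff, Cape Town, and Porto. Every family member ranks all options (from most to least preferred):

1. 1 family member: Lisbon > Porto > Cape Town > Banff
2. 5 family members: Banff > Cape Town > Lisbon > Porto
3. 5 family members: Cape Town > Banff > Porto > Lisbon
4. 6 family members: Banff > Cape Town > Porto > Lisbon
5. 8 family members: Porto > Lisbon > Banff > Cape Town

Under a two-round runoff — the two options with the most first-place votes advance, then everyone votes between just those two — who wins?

Round 1 first-place votes: Lisbon 1, Banff 11, Cape Town 5, Porto 8.
Banff and Porto advance.
Runoff: Banff is preferred to Porto by 16 voters; Porto by 9.
Banff wins the runoff.

Banff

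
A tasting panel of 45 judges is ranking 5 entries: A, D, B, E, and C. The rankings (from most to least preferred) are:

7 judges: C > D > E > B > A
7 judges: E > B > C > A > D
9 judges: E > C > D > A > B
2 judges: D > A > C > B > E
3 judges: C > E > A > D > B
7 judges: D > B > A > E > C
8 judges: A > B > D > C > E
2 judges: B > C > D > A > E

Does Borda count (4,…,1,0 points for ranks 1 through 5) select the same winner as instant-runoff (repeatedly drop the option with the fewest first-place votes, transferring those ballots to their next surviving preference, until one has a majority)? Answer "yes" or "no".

no

Borda — scores: A 76, D 98, B 83, E 94, C 99. Winner: C.
Instant-runoff — R1 A 8, D 9, B 2, E 16, C 10 (B out); R2 A 8, D 9, E 16, C 12 (A out); R3 D 17, E 16, C 12 (C out); R4 D 26, E 19 (D winner). Winner: D.
The two methods disagree.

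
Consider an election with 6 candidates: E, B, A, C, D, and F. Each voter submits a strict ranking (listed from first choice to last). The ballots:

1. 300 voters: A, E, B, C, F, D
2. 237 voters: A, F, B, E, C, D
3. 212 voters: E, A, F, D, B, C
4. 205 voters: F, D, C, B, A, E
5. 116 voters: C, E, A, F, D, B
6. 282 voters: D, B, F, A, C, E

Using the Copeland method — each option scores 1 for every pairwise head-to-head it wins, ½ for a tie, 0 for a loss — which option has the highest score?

A

E: beats C and D; loses to B, A, and F → score 2.
B: beats E and C; loses to A, D, and F → score 2.
A: beats E, B, C, D, and F → score 5.
C: loses to E, B, A, D, and F → score 0.
D: beats B and C; loses to E, A, and F → score 2.
F: beats E, B, C, and D; loses to A → score 4.
A has the best pairwise record.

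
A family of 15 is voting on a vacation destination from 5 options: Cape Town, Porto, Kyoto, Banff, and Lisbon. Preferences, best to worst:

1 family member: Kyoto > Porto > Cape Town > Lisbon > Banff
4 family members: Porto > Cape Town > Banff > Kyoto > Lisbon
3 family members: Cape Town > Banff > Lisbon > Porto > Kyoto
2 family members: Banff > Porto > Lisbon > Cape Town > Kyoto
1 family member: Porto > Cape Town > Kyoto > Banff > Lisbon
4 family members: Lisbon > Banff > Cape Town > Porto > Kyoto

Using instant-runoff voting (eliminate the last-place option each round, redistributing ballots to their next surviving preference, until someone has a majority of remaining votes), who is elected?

Round 1: Cape Town 3, Porto 5, Kyoto 1, Banff 2, Lisbon 4. Eliminate Kyoto.
Round 2: Cape Town 3, Porto 6, Banff 2, Lisbon 4. Eliminate Banff.
Round 3: Cape Town 3, Porto 8, Lisbon 4. Porto has a majority.

Porto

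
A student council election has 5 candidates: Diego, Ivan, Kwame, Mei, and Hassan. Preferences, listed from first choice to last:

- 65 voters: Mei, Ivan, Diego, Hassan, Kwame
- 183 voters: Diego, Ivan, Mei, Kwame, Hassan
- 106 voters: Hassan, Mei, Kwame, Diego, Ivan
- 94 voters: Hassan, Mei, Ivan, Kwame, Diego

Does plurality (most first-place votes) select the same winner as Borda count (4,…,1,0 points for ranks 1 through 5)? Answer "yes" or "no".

no

Plurality — first-place votes: Diego 183, Ivan 0, Kwame 0, Mei 65, Hassan 200. Winner: Hassan.
Borda — scores: Diego 968, Ivan 932, Kwame 489, Mei 1226, Hassan 865. Winner: Mei.
The two methods disagree.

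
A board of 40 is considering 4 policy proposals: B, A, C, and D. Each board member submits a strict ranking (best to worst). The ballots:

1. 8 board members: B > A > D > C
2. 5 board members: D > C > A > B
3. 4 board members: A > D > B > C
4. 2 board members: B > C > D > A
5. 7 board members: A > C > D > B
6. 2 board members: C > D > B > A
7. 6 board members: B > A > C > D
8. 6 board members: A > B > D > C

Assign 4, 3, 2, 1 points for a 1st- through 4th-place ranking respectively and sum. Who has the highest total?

A

B: 8·4 + 5·1 + 4·2 + 2·4 + 7·1 + 2·2 + 6·4 + 6·3 = 106
A: 8·3 + 5·2 + 4·4 + 2·1 + 7·4 + 2·1 + 6·3 + 6·4 = 124
C: 8·1 + 5·3 + 4·1 + 2·3 + 7·3 + 2·4 + 6·2 + 6·1 = 80
D: 8·2 + 5·4 + 4·3 + 2·2 + 7·2 + 2·3 + 6·1 + 6·2 = 90
A has the highest Borda score (124).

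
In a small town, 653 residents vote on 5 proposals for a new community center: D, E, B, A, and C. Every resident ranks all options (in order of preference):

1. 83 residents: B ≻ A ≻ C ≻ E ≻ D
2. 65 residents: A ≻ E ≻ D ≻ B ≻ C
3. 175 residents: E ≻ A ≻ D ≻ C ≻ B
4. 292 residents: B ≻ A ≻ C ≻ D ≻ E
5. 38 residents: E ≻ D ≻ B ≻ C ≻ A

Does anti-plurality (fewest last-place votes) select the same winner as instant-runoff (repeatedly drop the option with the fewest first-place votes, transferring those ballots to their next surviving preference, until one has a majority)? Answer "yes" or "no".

Anti-plurality — last-place votes: D 83, E 292, B 175, A 38, C 65. Winner: A.
Instant-runoff — R1 D 0, E 213, B 375, A 65, C 0 (B winner). Winner: B.
The two methods disagree.

no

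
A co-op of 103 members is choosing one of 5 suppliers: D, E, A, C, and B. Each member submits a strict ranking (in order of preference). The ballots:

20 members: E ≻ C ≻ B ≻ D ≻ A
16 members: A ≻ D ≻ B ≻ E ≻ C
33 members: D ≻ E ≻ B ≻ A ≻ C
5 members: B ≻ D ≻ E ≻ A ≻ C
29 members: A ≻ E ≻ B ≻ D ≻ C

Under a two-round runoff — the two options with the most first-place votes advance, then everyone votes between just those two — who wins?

D

Round 1 first-place votes: D 33, E 20, A 45, C 0, B 5.
A and D advance.
Runoff: A is preferred to D by 45 voters; D by 58.
D wins the runoff.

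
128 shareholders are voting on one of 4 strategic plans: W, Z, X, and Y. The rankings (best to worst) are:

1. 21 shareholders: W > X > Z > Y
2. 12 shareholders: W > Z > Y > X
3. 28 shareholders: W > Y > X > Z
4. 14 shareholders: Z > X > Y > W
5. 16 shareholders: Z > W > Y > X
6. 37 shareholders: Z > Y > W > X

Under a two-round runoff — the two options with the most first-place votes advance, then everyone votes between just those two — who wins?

Z

Round 1 first-place votes: W 61, Z 67, X 0, Y 0.
Z and W advance.
Runoff: Z is preferred to W by 67 voters; W by 61.
Z wins the runoff.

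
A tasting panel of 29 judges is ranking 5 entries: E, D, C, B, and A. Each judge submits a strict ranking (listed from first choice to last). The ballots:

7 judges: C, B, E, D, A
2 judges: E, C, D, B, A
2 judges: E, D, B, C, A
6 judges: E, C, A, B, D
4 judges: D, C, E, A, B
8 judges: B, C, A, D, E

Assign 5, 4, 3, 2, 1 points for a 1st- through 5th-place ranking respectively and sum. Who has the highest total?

C

E: 7·3 + 2·5 + 2·5 + 6·5 + 4·3 + 8·1 = 91
D: 7·2 + 2·3 + 2·4 + 6·1 + 4·5 + 8·2 = 70
C: 7·5 + 2·4 + 2·2 + 6·4 + 4·4 + 8·4 = 119
B: 7·4 + 2·2 + 2·3 + 6·2 + 4·1 + 8·5 = 94
A: 7·1 + 2·1 + 2·1 + 6·3 + 4·2 + 8·3 = 61
C has the highest Borda score (119).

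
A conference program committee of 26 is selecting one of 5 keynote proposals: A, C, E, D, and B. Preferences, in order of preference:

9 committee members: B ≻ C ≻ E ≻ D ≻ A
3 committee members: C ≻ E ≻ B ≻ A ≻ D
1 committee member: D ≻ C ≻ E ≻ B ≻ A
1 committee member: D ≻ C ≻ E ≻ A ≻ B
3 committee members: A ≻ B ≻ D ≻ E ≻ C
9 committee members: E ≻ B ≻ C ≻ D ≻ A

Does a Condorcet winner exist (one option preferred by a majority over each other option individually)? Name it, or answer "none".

none

Checking pairwise contests:
C beats A 23–3.
B beats C 21–5.
C beats E 14–12.
C beats D 21–5.
E beats B 14–12.
Every option loses at least one head-to-head, so there is no Condorcet winner.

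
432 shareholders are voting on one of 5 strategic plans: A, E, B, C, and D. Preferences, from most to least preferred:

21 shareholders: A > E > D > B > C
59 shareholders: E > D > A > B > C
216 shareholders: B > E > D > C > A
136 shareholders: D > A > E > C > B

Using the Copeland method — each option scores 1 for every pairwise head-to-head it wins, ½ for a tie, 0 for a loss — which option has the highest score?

E

A: ties B and C; loses to E and D → score 1.
E: beats A, C, and D; ties B → score 3.5.
B: beats C; ties A, E, and D → score 2.5.
C: ties A; loses to E, B, and D → score 0.5.
D: beats A and C; ties B; loses to E → score 2.5.
E has the best pairwise record.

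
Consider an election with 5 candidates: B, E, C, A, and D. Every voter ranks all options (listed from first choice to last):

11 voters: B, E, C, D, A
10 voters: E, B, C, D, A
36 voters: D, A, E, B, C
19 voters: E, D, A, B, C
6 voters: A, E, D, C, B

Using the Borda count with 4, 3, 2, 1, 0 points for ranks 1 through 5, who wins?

E

B: 11·4 + 10·3 + 36·1 + 19·1 + 6·0 = 129
E: 11·3 + 10·4 + 36·2 + 19·4 + 6·3 = 239
C: 11·2 + 10·2 + 36·0 + 19·0 + 6·1 = 48
A: 11·0 + 10·0 + 36·3 + 19·2 + 6·4 = 170
D: 11·1 + 10·1 + 36·4 + 19·3 + 6·2 = 234
E has the highest Borda score (239).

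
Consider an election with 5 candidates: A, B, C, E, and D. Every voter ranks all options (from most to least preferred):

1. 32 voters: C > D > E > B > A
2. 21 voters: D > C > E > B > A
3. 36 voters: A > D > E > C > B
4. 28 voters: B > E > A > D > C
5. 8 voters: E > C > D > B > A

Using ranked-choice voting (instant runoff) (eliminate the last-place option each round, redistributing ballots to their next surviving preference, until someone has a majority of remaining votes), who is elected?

Round 1: A 36, B 28, C 32, E 8, D 21. Eliminate E.
Round 2: A 36, B 28, C 40, D 21. Eliminate D.
Round 3: A 36, B 28, C 61. Eliminate B.
Round 4: A 64, C 61. A has a majority.

A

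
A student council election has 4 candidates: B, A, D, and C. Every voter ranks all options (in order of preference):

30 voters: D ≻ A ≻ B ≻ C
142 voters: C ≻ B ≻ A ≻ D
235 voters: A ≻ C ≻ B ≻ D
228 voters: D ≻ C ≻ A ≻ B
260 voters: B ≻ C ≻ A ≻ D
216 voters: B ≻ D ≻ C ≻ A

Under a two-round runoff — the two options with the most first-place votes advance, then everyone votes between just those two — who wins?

B

Round 1 first-place votes: B 476, A 235, D 258, C 142.
B and D advance.
Runoff: B is preferred to D by 853 voters; D by 258.
B wins the runoff.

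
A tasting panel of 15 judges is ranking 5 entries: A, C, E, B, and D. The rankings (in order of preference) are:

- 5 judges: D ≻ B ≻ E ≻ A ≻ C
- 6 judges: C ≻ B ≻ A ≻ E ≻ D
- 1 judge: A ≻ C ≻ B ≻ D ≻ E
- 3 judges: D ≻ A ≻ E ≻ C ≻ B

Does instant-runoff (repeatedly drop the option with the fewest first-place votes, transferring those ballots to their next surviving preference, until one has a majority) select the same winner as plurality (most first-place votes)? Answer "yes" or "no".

yes

Instant-runoff — R1 A 1, C 6, E 0, B 0, D 8 (D winner). Winner: D.
Plurality — first-place votes: A 1, C 6, E 0, B 0, D 8. Winner: D.
The two methods agree.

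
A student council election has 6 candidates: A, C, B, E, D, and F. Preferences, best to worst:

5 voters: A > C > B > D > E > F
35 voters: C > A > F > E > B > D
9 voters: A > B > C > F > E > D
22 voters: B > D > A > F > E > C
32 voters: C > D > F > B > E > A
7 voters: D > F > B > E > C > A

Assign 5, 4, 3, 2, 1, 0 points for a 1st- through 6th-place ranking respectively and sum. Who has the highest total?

C

A: 5·5 + 35·4 + 9·5 + 22·3 + 32·0 + 7·0 = 276
C: 5·4 + 35·5 + 9·3 + 22·0 + 32·5 + 7·1 = 389
B: 5·3 + 35·1 + 9·4 + 22·5 + 32·2 + 7·3 = 281
E: 5·1 + 35·2 + 9·1 + 22·1 + 32·1 + 7·2 = 152
D: 5·2 + 35·0 + 9·0 + 22·4 + 32·4 + 7·5 = 261
F: 5·0 + 35·3 + 9·2 + 22·2 + 32·3 + 7·4 = 291
C has the highest Borda score (389).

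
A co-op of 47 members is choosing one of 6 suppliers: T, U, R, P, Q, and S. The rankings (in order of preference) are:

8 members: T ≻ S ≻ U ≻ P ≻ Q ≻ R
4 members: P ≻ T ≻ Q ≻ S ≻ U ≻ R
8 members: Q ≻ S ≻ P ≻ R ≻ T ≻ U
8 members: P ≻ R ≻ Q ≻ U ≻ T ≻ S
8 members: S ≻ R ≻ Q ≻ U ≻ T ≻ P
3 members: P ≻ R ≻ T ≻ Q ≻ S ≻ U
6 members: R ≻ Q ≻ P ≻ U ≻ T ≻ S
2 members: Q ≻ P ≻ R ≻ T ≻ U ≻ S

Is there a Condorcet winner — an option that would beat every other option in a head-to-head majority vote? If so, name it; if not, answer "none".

none

Checking pairwise contests:
R beats T 35–12.
T beats U 25–22.
P beats R 33–14.
Q beats P 24–23.
R beats Q 25–22.
T beats S 31–16.
Every option loses at least one head-to-head, so there is no Condorcet winner.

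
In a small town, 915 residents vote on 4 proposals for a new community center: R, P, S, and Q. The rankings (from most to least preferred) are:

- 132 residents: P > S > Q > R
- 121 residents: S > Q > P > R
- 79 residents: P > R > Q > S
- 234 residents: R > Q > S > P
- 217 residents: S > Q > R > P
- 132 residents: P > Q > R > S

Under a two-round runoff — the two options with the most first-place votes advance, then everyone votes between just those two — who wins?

S

Round 1 first-place votes: R 234, P 343, S 338, Q 0.
P and S advance.
Runoff: P is preferred to S by 343 voters; S by 572.
S wins the runoff.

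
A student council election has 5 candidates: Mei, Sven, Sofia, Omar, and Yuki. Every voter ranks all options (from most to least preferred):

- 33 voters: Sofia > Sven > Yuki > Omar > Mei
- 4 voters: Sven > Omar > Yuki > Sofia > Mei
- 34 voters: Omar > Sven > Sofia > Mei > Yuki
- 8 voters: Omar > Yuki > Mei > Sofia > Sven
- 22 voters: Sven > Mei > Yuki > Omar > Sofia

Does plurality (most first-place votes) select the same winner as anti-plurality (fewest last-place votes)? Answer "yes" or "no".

yes

Plurality — first-place votes: Mei 0, Sven 26, Sofia 33, Omar 42, Yuki 0. Winner: Omar.
Anti-plurality — last-place votes: Mei 37, Sven 8, Sofia 22, Omar 0, Yuki 34. Winner: Omar.
The two methods agree.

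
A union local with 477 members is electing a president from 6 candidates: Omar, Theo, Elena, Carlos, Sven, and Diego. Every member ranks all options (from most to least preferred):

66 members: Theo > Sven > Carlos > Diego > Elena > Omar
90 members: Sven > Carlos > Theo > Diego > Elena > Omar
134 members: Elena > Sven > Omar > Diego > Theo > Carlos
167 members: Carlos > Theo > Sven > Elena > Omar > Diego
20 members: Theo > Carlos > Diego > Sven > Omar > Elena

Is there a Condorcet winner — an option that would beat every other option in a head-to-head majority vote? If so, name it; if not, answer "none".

Checking pairwise contests:
Theo beats Omar 343–134.
Carlos beats Theo 257–220.
Theo beats Elena 343–134.
Sven beats Carlos 290–187.
Theo beats Sven 253–224.
Omar beats Diego 301–176.
Every option loses at least one head-to-head, so there is no Condorcet winner.

none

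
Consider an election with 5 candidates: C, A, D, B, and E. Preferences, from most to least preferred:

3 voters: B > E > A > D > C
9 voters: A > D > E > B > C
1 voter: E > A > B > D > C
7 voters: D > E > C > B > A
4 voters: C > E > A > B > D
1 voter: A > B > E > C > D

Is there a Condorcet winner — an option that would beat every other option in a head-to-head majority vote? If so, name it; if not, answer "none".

Checking pairwise contests:
A beats C 14–11.
E beats A 15–10.
A beats D 18–7.
A beats B 15–10.
D beats E 16–9.
Every option loses at least one head-to-head, so there is no Condorcet winner.

none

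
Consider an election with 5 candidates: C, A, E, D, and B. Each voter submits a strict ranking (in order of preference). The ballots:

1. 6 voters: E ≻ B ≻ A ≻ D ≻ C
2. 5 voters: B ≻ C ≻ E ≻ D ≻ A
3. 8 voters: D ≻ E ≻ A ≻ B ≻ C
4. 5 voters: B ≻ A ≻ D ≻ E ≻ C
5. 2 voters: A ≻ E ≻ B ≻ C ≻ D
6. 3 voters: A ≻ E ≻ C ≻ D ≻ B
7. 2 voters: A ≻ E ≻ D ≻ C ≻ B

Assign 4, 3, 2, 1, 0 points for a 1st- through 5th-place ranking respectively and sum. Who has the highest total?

C: 6·0 + 5·3 + 8·0 + 5·0 + 2·1 + 3·2 + 2·1 = 25
A: 6·2 + 5·0 + 8·2 + 5·3 + 2·4 + 3·4 + 2·4 = 71
E: 6·4 + 5·2 + 8·3 + 5·1 + 2·3 + 3·3 + 2·3 = 84
D: 6·1 + 5·1 + 8·4 + 5·2 + 2·0 + 3·1 + 2·2 = 60
B: 6·3 + 5·4 + 8·1 + 5·4 + 2·2 + 3·0 + 2·0 = 70
E has the highest Borda score (84).

E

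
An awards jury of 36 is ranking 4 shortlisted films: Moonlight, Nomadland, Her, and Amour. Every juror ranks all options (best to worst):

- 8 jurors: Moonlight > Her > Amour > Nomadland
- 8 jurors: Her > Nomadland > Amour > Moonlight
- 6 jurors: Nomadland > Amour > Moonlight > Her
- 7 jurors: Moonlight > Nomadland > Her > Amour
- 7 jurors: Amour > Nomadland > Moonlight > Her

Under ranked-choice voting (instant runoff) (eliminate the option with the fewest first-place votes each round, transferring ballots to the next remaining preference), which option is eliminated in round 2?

Round 1: Moonlight 15, Nomadland 6, Her 8, Amour 7. Eliminate Nomadland.
Round 2: Moonlight 15, Her 8, Amour 13. Eliminate Her.

Her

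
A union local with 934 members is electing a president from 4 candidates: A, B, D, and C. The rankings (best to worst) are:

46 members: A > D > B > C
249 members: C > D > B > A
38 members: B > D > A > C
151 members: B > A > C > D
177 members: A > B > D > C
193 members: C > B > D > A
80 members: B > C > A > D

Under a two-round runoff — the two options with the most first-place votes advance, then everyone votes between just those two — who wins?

B

Round 1 first-place votes: A 223, B 269, D 0, C 442.
C and B advance.
Runoff: C is preferred to B by 442 voters; B by 492.
B wins the runoff.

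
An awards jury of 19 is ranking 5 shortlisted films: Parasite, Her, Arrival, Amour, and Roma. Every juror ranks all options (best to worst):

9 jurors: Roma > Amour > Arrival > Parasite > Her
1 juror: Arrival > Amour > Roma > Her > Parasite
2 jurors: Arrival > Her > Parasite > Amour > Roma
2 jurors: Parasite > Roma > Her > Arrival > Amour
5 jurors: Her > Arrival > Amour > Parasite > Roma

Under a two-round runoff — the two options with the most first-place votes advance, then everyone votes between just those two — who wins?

Round 1 first-place votes: Parasite 2, Her 5, Arrival 3, Amour 0, Roma 9.
Roma and Her advance.
Runoff: Roma is preferred to Her by 12 voters; Her by 7.
Roma wins the runoff.

Roma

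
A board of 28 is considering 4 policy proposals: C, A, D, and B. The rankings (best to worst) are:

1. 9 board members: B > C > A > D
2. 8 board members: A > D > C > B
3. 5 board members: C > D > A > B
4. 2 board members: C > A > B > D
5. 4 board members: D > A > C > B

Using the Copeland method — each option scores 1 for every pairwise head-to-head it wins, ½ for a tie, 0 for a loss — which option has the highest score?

C

C: beats A, D, and B → score 3.
A: beats D and B; loses to C → score 2.
D: beats B; loses to C and A → score 1.
B: loses to C, A, and D → score 0.
C has the best pairwise record.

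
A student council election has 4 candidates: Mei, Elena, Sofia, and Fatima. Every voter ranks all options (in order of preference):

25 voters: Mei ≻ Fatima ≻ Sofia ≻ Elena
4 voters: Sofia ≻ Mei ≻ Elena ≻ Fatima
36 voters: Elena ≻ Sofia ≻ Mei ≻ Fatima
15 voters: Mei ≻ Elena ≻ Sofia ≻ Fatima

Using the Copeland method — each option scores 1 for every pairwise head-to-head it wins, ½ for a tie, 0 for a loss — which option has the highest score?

Mei: beats Elena and Fatima; ties Sofia → score 2.5.
Elena: beats Sofia and Fatima; loses to Mei → score 2.
Sofia: beats Fatima; ties Mei; loses to Elena → score 1.5.
Fatima: loses to Mei, Elena, and Sofia → score 0.
Mei has the best pairwise record.

Mei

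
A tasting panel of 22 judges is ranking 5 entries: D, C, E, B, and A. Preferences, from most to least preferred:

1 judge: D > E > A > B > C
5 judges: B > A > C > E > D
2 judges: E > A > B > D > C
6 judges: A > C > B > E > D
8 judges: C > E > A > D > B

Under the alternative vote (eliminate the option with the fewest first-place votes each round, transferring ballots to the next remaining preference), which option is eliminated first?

D

Round 1: D 1, C 8, E 2, B 5, A 6. Eliminate D.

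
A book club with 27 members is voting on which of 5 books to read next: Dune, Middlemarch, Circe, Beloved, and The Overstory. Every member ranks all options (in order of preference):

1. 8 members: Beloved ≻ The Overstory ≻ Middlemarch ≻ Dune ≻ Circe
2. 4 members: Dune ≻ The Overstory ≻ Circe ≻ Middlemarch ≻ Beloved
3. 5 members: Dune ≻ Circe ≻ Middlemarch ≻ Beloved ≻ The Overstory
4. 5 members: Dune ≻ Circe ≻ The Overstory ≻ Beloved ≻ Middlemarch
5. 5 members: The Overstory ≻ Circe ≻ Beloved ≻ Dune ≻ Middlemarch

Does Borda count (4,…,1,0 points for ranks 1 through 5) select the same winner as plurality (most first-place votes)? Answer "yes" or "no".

yes

Borda — scores: Dune 69, Middlemarch 30, Circe 53, Beloved 52, The Overstory 66. Winner: Dune.
Plurality — first-place votes: Dune 14, Middlemarch 0, Circe 0, Beloved 8, The Overstory 5. Winner: Dune.
The two methods agree.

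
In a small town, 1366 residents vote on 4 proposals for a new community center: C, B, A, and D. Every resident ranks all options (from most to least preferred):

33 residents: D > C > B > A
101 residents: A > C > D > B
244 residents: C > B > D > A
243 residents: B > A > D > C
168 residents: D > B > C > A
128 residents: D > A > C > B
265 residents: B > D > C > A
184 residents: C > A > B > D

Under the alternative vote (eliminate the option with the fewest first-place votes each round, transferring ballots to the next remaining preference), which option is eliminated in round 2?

Round 1: C 428, B 508, A 101, D 329. Eliminate A.
Round 2: C 529, B 508, D 329. Eliminate D.

D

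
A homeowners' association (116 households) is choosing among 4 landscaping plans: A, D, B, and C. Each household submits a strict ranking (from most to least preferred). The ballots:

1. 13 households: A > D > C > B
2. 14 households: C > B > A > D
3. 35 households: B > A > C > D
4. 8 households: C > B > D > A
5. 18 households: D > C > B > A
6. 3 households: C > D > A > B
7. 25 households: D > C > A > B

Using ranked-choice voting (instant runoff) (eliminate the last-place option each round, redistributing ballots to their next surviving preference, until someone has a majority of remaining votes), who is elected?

Round 1: A 13, D 43, B 35, C 25. Eliminate A.
Round 2: D 56, B 35, C 25. Eliminate C.
Round 3: D 59, B 57. D has a majority.

D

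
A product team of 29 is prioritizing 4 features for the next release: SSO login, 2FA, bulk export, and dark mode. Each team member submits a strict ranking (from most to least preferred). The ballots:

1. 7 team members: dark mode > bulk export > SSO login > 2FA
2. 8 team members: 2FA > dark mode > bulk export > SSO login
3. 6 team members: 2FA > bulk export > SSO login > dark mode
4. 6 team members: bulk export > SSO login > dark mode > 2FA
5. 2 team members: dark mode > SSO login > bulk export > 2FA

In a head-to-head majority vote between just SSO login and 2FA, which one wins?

Voters preferring SSO login to 2FA: 15; preferring 2FA to SSO login: 14.
SSO login wins the head-to-head.

SSO login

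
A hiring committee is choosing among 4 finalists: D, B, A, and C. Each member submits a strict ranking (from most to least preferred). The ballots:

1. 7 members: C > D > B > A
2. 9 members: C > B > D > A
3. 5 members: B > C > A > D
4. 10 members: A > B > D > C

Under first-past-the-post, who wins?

C

First-place votes: D 0, B 5, A 10, C 16.
C has the most first-place votes.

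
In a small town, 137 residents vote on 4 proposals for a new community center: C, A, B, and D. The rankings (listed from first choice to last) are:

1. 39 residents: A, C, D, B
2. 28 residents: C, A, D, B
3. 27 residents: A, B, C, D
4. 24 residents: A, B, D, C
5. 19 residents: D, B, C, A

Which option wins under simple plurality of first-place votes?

First-place votes: C 28, A 90, B 0, D 19.
A has the most first-place votes.

A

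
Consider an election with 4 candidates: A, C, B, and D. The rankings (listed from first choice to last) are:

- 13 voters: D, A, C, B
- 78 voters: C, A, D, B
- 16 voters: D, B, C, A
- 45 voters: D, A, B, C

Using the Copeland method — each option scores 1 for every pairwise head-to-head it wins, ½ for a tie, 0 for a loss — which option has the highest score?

C

A: beats B and D; loses to C → score 2.
C: beats A, B, and D → score 3.
B: loses to A, C, and D → score 0.
D: beats B; loses to A and C → score 1.
C has the best pairwise record.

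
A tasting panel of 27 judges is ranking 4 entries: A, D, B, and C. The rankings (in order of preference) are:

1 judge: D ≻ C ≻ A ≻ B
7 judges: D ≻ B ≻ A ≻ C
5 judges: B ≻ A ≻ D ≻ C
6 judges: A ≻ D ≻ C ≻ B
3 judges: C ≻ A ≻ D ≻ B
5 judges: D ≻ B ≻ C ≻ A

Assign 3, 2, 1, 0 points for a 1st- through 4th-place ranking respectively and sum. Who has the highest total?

A: 1·1 + 7·1 + 5·2 + 6·3 + 3·2 + 5·0 = 42
D: 1·3 + 7·3 + 5·1 + 6·2 + 3·1 + 5·3 = 59
B: 1·0 + 7·2 + 5·3 + 6·0 + 3·0 + 5·2 = 39
C: 1·2 + 7·0 + 5·0 + 6·1 + 3·3 + 5·1 = 22
D has the highest Borda score (59).

D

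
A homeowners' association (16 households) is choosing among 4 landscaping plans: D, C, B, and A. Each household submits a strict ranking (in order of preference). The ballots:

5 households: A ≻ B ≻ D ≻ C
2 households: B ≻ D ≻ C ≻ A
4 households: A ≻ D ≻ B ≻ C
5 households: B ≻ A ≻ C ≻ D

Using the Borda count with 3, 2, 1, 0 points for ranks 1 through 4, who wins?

D: 5·1 + 2·2 + 4·2 + 5·0 = 17
C: 5·0 + 2·1 + 4·0 + 5·1 = 7
B: 5·2 + 2·3 + 4·1 + 5·3 = 35
A: 5·3 + 2·0 + 4·3 + 5·2 = 37
A has the highest Borda score (37).

A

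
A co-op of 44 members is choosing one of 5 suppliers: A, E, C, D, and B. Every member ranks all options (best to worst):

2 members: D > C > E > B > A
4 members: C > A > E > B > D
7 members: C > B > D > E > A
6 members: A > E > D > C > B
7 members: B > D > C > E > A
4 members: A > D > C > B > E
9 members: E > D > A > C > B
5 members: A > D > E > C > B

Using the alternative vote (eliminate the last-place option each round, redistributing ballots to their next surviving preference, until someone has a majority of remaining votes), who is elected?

Round 1: A 15, E 9, C 11, D 2, B 7. Eliminate D.
Round 2: A 15, E 9, C 13, B 7. Eliminate B.
Round 3: A 15, E 9, C 20. Eliminate E.
Round 4: A 24, C 20. A has a majority.

A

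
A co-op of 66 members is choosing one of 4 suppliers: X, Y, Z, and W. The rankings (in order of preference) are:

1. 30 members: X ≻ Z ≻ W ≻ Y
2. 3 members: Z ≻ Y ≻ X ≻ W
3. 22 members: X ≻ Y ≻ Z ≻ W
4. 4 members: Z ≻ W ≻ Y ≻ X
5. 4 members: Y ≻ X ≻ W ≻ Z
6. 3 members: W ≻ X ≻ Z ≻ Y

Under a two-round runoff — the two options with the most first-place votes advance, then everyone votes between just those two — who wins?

X

Round 1 first-place votes: X 52, Y 4, Z 7, W 3.
X and Z advance.
Runoff: X is preferred to Z by 59 voters; Z by 7.
X wins the runoff.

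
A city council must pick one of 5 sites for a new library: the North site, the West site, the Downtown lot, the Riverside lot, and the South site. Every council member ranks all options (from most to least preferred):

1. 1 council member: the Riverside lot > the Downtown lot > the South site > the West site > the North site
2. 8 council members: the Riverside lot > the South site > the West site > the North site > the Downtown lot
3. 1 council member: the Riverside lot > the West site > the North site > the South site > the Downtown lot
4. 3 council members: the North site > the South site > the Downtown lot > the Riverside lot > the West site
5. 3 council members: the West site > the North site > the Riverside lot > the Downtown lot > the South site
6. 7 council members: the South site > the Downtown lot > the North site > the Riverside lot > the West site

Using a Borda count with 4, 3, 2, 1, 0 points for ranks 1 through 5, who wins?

the South site

the North site: 1·0 + 8·1 + 1·2 + 3·4 + 3·3 + 7·2 = 45
the West site: 1·1 + 8·2 + 1·3 + 3·0 + 3·4 + 7·0 = 32
the Downtown lot: 1·3 + 8·0 + 1·0 + 3·2 + 3·1 + 7·3 = 33
the Riverside lot: 1·4 + 8·4 + 1·4 + 3·1 + 3·2 + 7·1 = 56
the South site: 1·2 + 8·3 + 1·1 + 3·3 + 3·0 + 7·4 = 64
the South site has the highest Borda score (64).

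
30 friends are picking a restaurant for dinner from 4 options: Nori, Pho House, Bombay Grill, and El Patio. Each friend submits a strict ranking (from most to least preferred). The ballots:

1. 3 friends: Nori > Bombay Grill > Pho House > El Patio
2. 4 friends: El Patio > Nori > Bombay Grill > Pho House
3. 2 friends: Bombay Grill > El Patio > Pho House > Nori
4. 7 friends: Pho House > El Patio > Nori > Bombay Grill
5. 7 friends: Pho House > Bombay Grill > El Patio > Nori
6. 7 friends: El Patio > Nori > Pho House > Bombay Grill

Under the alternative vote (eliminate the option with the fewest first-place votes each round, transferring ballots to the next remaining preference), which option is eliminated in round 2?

Nori

Round 1: Nori 3, Pho House 14, Bombay Grill 2, El Patio 11. Eliminate Bombay Grill.
Round 2: Nori 3, Pho House 14, El Patio 13. Eliminate Nori.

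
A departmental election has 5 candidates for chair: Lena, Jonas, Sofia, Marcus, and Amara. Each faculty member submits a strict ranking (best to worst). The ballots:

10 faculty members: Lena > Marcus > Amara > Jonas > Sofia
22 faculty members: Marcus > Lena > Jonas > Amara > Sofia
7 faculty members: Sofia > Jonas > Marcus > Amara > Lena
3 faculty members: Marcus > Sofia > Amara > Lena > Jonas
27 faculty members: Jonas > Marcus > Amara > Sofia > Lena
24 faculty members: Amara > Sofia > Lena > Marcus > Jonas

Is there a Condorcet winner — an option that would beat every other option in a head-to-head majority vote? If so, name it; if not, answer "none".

Marcus vs Lena: 59–34 for Marcus.
Marcus vs Jonas: 59–34 for Marcus.
Marcus vs Sofia: 62–31 for Marcus.
Marcus vs Amara: 69–24 for Marcus.
Marcus beats every other option head-to-head.

Marcus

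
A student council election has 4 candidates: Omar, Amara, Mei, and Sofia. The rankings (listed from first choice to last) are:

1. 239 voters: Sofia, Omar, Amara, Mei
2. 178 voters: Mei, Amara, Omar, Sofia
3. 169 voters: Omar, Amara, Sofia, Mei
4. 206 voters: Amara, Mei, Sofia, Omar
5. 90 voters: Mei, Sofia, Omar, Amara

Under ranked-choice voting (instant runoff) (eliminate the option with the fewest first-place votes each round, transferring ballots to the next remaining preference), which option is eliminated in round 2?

Round 1: Omar 169, Amara 206, Mei 268, Sofia 239. Eliminate Omar.
Round 2: Amara 375, Mei 268, Sofia 239. Eliminate Sofia.

Sofia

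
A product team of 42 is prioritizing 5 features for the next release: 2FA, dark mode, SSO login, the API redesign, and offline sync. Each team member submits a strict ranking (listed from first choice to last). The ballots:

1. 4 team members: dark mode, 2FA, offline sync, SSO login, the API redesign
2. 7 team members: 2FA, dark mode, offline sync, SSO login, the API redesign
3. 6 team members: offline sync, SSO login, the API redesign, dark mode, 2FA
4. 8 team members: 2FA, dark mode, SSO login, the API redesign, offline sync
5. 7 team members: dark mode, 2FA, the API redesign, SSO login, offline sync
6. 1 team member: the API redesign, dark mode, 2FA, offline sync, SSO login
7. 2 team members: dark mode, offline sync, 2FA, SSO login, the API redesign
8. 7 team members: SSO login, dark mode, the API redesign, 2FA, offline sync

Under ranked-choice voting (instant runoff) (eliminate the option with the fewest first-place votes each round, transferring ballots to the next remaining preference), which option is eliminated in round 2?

Round 1: 2FA 15, dark mode 13, SSO login 7, the API redesign 1, offline sync 6. Eliminate the API redesign.
Round 2: 2FA 15, dark mode 14, SSO login 7, offline sync 6. Eliminate offline sync.

offline sync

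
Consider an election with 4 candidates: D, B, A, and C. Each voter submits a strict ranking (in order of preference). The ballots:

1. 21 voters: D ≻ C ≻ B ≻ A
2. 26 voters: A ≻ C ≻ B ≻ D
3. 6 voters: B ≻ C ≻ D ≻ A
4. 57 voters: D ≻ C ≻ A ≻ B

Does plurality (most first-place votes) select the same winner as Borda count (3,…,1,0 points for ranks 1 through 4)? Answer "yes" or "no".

Plurality — first-place votes: D 78, B 6, A 26, C 0. Winner: D.
Borda — scores: D 240, B 65, A 135, C 220. Winner: D.
The two methods agree.

yes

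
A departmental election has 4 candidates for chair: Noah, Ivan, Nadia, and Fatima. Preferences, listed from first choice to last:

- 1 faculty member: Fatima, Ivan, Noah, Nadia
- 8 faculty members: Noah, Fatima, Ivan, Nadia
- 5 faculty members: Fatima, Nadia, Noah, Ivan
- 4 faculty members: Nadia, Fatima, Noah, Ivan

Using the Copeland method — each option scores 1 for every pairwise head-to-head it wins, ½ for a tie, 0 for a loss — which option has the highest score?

Noah: beats Ivan; ties Nadia; loses to Fatima → score 1.5.
Ivan: ties Nadia; loses to Noah and Fatima → score 0.5.
Nadia: ties Noah and Ivan; loses to Fatima → score 1.
Fatima: beats Noah, Ivan, and Nadia → score 3.
Fatima has the best pairwise record.

Fatima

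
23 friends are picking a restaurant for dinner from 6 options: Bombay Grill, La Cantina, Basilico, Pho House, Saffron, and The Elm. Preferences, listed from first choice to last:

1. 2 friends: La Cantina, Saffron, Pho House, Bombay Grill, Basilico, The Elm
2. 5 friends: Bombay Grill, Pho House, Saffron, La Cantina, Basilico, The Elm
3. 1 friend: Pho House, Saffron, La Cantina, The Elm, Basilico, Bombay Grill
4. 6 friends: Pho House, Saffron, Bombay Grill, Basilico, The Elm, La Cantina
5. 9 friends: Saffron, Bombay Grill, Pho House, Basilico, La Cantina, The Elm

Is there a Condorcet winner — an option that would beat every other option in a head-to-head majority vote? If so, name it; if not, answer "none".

Checking pairwise contests:
Saffron beats Bombay Grill 18–5.
Bombay Grill beats La Cantina 20–3.
Bombay Grill beats Basilico 22–1.
Bombay Grill beats Pho House 14–9.
Pho House beats Saffron 12–11.
Bombay Grill beats The Elm 22–1.
Every option loses at least one head-to-head, so there is no Condorcet winner.

none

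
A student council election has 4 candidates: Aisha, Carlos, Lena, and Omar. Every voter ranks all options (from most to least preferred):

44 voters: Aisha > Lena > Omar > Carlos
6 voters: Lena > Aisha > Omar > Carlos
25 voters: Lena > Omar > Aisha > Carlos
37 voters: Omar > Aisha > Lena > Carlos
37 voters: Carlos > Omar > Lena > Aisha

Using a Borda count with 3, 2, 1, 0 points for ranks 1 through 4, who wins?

Aisha: 44·3 + 6·2 + 25·1 + 37·2 + 37·0 = 243
Carlos: 44·0 + 6·0 + 25·0 + 37·0 + 37·3 = 111
Lena: 44·2 + 6·3 + 25·3 + 37·1 + 37·1 = 255
Omar: 44·1 + 6·1 + 25·2 + 37·3 + 37·2 = 285
Omar has the highest Borda score (285).

Omar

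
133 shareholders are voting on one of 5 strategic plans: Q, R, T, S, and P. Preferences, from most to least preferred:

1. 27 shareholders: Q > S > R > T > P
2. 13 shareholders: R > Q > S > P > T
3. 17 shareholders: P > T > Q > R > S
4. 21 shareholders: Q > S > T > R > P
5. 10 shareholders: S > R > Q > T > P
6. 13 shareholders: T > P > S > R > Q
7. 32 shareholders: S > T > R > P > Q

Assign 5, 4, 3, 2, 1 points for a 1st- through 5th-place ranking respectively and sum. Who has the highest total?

Q: 27·5 + 13·4 + 17·3 + 21·5 + 10·3 + 13·1 + 32·1 = 418
R: 27·3 + 13·5 + 17·2 + 21·2 + 10·4 + 13·2 + 32·3 = 384
T: 27·2 + 13·1 + 17·4 + 21·3 + 10·2 + 13·5 + 32·4 = 411
S: 27·4 + 13·3 + 17·1 + 21·4 + 10·5 + 13·3 + 32·5 = 497
P: 27·1 + 13·2 + 17·5 + 21·1 + 10·1 + 13·4 + 32·2 = 285
S has the highest Borda score (497).

S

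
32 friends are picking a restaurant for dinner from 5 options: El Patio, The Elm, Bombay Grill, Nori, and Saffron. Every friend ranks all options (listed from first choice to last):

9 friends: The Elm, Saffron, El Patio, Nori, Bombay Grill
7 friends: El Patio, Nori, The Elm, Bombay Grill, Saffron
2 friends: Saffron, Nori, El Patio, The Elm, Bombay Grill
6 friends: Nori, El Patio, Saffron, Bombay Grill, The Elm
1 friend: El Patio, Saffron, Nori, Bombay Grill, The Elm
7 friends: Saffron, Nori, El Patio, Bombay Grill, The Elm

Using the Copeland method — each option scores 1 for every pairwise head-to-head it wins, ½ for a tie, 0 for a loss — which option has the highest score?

El Patio: beats The Elm, Bombay Grill, and Nori; loses to Saffron → score 3.
The Elm: beats Bombay Grill; ties Saffron; loses to El Patio and Nori → score 1.5.
Bombay Grill: loses to El Patio, The Elm, Nori, and Saffron → score 0.
Nori: beats The Elm and Bombay Grill; loses to El Patio and Saffron → score 2.
Saffron: beats El Patio, Bombay Grill, and Nori; ties The Elm → score 3.5.
Saffron has the best pairwise record.

Saffron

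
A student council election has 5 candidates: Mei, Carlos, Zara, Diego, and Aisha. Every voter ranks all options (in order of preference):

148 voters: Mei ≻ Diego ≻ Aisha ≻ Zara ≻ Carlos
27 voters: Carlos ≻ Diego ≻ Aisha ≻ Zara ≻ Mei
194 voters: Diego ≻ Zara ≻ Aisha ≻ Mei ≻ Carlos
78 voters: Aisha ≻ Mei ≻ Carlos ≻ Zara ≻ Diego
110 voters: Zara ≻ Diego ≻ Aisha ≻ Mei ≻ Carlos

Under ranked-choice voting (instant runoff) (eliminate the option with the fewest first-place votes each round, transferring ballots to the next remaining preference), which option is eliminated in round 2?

Round 1: Mei 148, Carlos 27, Zara 110, Diego 194, Aisha 78. Eliminate Carlos.
Round 2: Mei 148, Zara 110, Diego 221, Aisha 78. Eliminate Aisha.

Aisha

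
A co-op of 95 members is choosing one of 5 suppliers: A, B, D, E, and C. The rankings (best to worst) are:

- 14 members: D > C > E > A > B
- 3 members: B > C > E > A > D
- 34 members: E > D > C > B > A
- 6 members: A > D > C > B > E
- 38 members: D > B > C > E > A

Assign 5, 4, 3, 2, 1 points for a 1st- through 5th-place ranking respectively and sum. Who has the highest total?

D

A: 14·2 + 3·2 + 34·1 + 6·5 + 38·1 = 136
B: 14·1 + 3·5 + 34·2 + 6·2 + 38·4 = 261
D: 14·5 + 3·1 + 34·4 + 6·4 + 38·5 = 423
E: 14·3 + 3·3 + 34·5 + 6·1 + 38·2 = 303
C: 14·4 + 3·4 + 34·3 + 6·3 + 38·3 = 302
D has the highest Borda score (423).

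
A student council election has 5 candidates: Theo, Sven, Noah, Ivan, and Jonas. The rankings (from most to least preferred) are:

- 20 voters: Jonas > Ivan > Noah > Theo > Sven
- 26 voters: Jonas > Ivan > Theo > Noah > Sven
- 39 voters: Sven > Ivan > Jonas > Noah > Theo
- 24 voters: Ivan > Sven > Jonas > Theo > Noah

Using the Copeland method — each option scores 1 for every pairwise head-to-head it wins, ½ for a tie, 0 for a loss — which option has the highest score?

Ivan

Theo: loses to Sven, Noah, Ivan, and Jonas → score 0.
Sven: beats Theo, Noah, and Jonas; loses to Ivan → score 3.
Noah: beats Theo; loses to Sven, Ivan, and Jonas → score 1.
Ivan: beats Theo, Sven, Noah, and Jonas → score 4.
Jonas: beats Theo and Noah; loses to Sven and Ivan → score 2.
Ivan has the best pairwise record.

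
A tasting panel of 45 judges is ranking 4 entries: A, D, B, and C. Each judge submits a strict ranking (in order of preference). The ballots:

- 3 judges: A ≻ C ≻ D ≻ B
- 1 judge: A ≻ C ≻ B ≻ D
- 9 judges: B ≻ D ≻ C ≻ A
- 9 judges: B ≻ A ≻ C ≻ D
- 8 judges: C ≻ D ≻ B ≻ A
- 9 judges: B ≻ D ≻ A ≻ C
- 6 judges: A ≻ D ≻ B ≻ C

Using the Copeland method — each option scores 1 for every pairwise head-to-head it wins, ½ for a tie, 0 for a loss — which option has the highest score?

B

A: beats C; loses to D and B → score 1.
D: beats A and C; loses to B → score 2.
B: beats A, D, and C → score 3.
C: loses to A, D, and B → score 0.
B has the best pairwise record.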